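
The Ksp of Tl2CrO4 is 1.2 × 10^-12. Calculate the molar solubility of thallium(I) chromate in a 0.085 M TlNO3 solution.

Tl2CrO4(s) <=> 2 Tl^+ + CrO4^2-
Ksp = [Tl^+]^2[CrO4^2-]
Let s be the molar solubility in this solution. [Tl^+] = 0.085 + 2s ≈ 0.085, [CrO4^2-] = s (Ksp is small, so little additional dissolves).
Ksp ≈ (0.085)^2 × s
s = 1.7 × 10^-10 M
Check: 2s = 3.3 × 10^-10 ≪ 0.085, so the approximation is valid.

s ≈ 1.7 × 10^-10 M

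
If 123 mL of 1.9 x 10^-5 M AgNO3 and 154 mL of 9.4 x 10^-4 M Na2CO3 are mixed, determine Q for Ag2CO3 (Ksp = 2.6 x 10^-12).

Total volume = 123 + 154 = 277 mL.
[Ag^+] = 1.9 × 10^-5 × (123/277) = 8.44 x 10^-6 M
[CO3^2-] = 9.4 × 10^-4 × (154/277) = 5.23 x 10^-4 M
Ag2CO3(s) <=> 2 Ag^+ + CO3^2-, so Q = [Ag^+]^2[CO3^2-]
Q = (8.44 × 10^-6)^2(5.23 x 10^-4) = 3.7 × 10^-14
Q < Ksp, so no precipitate of Ag2CO3 forms.

Q = 3.7e-14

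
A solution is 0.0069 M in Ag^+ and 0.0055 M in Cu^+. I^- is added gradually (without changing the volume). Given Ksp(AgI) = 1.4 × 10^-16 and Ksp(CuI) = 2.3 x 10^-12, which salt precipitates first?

AgI

Each salt begins to precipitate when Q = Ksp, i.e. when [I^-] reaches its threshold.
For AgI: 1.4 × 10^-16 = 0.0069 × [I^-]  ⇒  [I^-] = 2.0 x 10^-14 M.
For CuI: 2.3 x 10^-12 = 0.0055 × [I^-]  ⇒  [I^-] = 4.2 × 10^-10 M.
The salt with the lower threshold [I^-] precipitates first: AgI.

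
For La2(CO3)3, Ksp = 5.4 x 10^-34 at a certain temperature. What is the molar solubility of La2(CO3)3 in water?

8.7 × 10^-8 M

La2(CO3)3(s) <=> 2 La^3+ + 3 CO3^2-
Ksp = [La^3+]^2[CO3^2-]^3
Let s = molar solubility. Then [La^3+] = 2s and [CO3^2-] = 3s.
So Ksp = (2s)^2 × (3s)^3 = 108s^5
s^5 = 5.4 x 10^-34 / 108, so s = 8.7 × 10^-8 M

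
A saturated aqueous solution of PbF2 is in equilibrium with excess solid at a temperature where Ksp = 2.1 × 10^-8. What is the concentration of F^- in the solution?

PbF2(s) <=> Pb^2+ + 2 F^-
Ksp = [Pb^2+][F^-]^2
If s mol/L of PbF2 dissolves, [Pb^2+] = s and [F^-] = 2s.
Ksp = s(2s)^2 = 4s^3
s^3 = 2.1 × 10^-8 / 4, so s = 1.74 x 10^-3 M
[F^-] = 2s = 3.5 x 10^-3 M

[F^-] ≈ 3.5 × 10^-3 M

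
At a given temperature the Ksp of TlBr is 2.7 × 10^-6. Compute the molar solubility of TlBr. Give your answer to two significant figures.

TlBr(s) ⇌ Tl^+(aq) + Br^-(aq)
Ksp = [Tl^+][Br^-]
With molar solubility s: [Tl^+] = s, [Br^-] = s.
Ksp = (s)(s) = s^2
s = √(2.7 × 10^-6) = 1.6 x 10^-3 M

s ≈ 1.6 x 10^-3 M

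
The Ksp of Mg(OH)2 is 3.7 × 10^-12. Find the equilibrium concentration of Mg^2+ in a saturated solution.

[Mg^2+] ≈ 9.7 × 10^-5 M

Mg(OH)2(s) <=> Mg^2+ + 2 OH^-
Ksp = [Mg^2+][OH^-]^2
If s mol/L of Mg(OH)2 dissolves, [Mg^2+] = s and [OH^-] = 2s.
So Ksp = s × (2s)^2 = 4s^3
s = (3.7 × 10^-12 / 4)^(1/3) = 9.74 × 10^-5 M
[Mg^2+] = s = 9.7 × 10^-5 M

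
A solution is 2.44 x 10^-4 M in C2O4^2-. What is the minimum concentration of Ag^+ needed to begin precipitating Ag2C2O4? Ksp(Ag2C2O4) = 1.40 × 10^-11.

[Ag^+] = 2.40e-4 M

Ag2C2O4(s) <=> 2 Ag^+(aq) + C2O4^2-(aq)
Ksp = [Ag^+]^2[C2O4^2-]
Precipitation begins when Q = Ksp. With [C2O4^2-] = 2.44 x 10^-4 M:
1.40 × 10^-11 = (2.44 x 10^-4) × [Ag^+]^2
[Ag^+] = (1.40 × 10^-11 / 2.44 × 10^-4)^(1/2) = 2.40 × 10^-4 M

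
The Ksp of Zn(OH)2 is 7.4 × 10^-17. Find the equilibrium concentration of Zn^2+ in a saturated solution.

Zn(OH)2(s) <=> Zn^2+(aq) + 2 OH^-(aq)
Ksp = [Zn^2+][OH^-]^2
With molar solubility s: [Zn^2+] = s, [OH^-] = 2s.
So Ksp = s × (2s)^2 = 4s^3
s^3 = 7.4 × 10^-17 / 4, so s = 2.64 x 10^-6 M
[Zn^2+] = s = 2.6 × 10^-6 M

[Zn^2+] = 2.6 × 10^-6 M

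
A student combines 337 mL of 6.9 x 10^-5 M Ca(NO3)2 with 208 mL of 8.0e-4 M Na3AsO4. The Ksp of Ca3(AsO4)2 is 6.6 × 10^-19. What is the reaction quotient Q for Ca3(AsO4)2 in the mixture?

7.2 × 10^-21

Total volume = 337 + 208 = 545 mL.
[Ca^2+] = 6.9 x 10^-5 × (337/545) = 4.27 x 10^-5 M
[AsO4^3-] = 8.0 x 10^-4 × (208/545) = 3.05 × 10^-4 M
Ca3(AsO4)2(s) <=> 3 Ca^2+ + 2 AsO4^3-, so Q = [Ca^2+]^3[AsO4^3-]^2
Q = (4.27 × 10^-5)^3(3.05 × 10^-4)^2 = 7.2 x 10^-21
Q < Ksp, so no precipitate of Ca3(AsO4)2 forms.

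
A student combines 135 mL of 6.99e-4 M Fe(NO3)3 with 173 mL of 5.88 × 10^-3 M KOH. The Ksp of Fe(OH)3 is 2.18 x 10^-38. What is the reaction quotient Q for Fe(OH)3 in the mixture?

Total volume = 135 + 173 = 308 mL.
[Fe^3+] = 6.99 x 10^-4 × (135/308) = 3.064 x 10^-4 M
[OH^-] = 5.88 × 10^-3 × (173/308) = 3.303 x 10^-3 M
Fe(OH)3(s) ⇌ Fe^3+ + 3 OH^-, so Q = [Fe^3+][OH^-]^3
Q = (3.064 x 10^-4)(3.303 × 10^-3)^3 = 1.10 × 10^-11
Q > Ksp, so Fe(OH)3 will precipitate.

1.10 × 10^-11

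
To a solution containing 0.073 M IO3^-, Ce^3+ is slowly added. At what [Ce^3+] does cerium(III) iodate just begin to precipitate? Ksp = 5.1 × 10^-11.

1.3e-7 M

Ce(IO3)3(s) ⇌ Ce^3+(aq) + 3 IO3^-(aq)
Ksp = [Ce^3+][IO3^-]^3
Precipitation begins when Q = Ksp. With [IO3^-] = 0.073 M:
5.1 × 10^-11 = (0.073)^3 × [Ce^3+]
[Ce^3+] = (5.1 × 10^-11 / 3.89 × 10^-4) = 1.3 x 10^-7 M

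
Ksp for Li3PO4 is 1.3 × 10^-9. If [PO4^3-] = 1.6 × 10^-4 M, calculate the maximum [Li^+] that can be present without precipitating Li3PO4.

Li3PO4(s) <=> 3 Li^+ + PO4^3-
Ksp = [Li^+]^3[PO4^3-]
Precipitation begins when Q = Ksp. With [PO4^3-] = 1.6 × 10^-4 M:
1.3 × 10^-9 = (1.6 × 10^-4) × [Li^+]^3
[Li^+] = (1.3 × 10^-9 / 1.6 x 10^-4)^(1/3) = 2.0 × 10^-2 M

[Li^+] = 2.0e-2 M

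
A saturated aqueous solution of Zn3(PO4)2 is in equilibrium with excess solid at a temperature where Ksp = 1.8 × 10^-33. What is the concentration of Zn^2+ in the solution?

[Zn^2+] ≈ 3.3 x 10^-7 M

Zn3(PO4)2(s) ⇌ 3 Zn^2+ + 2 PO4^3-
Ksp = [Zn^2+]^3[PO4^3-]^2
Let s = molar solubility. Then [Zn^2+] = 3s and [PO4^3-] = 2s.
Substituting: Ksp = (3s)^3(2s)^2 = 108s^5
s = (1.8 × 10^-33 / 108)^(1/5) = 1.11 x 10^-7 M
[Zn^2+] = 3s = 3.3 x 10^-7 M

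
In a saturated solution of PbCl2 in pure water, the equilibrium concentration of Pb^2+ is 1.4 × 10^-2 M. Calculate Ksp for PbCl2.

Ksp = 1.1e-5

PbCl2(s) ⇌ Pb^2+(aq) + 2 Cl^-(aq)
Stoichiometry gives [Cl^-] = (2/1)[Pb^2+] = 2.80 x 10^-2 M.
Ksp = [Pb^2+][Cl^-]^2
Ksp = 1.4 × 10^-2 × (2.80 × 10^-2)^2 = 1.1 x 10^-5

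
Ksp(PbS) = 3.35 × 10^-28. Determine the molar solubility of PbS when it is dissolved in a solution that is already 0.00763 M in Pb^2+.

PbS(s) ⇌ Pb^2+ + S^2-
Ksp = [Pb^2+][S^2-]
Let s = moles of PbS that dissolve per litre. [Pb^2+] = 0.00763 + s ≈ 0.00763, [S^2-] = s (common-ion effect: Pb^2+ is already 0.00763 M).
Ksp ≈ 0.00763 × s
s = 4.39 x 10^-26 M
Check: s = 4.4 × 10^-26 ≪ 0.00763, so the approximation is valid.

s = 4.39 × 10^-26 M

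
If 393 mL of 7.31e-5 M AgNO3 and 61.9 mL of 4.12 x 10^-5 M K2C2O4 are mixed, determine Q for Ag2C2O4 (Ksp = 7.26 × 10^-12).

Total volume = 393 + 61.9 = 454.9 mL.
[Ag^+] = 7.31 × 10^-5 × (393/454.9) = 6.315 x 10^-5 M
[C2O4^2-] = 4.12 × 10^-5 × (61.9/454.9) = 5.606 x 10^-6 M
Ag2C2O4(s) <=> 2 Ag^+(aq) + C2O4^2-(aq), so Q = [Ag^+]^2[C2O4^2-]
Q = (6.315 × 10^-5)^2(5.606 × 10^-6) = 2.24 x 10^-14
Q < Ksp, so no precipitate of Ag2C2O4 forms.

Q = 2.24 × 10^-14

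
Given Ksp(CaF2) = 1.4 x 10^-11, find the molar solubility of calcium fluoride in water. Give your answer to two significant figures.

s = 1.5 x 10^-4 M

CaF2(s) ⇌ Ca^2+(aq) + 2 F^-(aq)
Ksp = [Ca^2+][F^-]^2
With molar solubility s: [Ca^2+] = s, [F^-] = 2s.
Ksp = s(2s)^2 = 4s^3
s^3 = 1.4 x 10^-11 / 4, so s = 1.5 × 10^-4 M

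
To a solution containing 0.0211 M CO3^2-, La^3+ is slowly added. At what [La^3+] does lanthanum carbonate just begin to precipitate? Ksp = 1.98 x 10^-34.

[La^3+] = 4.59e-15 M

La2(CO3)3(s) ⇌ 2 La^3+(aq) + 3 CO3^2-(aq)
Ksp = [La^3+]^2[CO3^2-]^3
Precipitation begins when Q = Ksp. With [CO3^2-] = 0.0211 M:
1.98 x 10^-34 = (0.0211)^3 × [La^3+]^2
[La^3+] = (1.98 x 10^-34 / 9.394 × 10^-6)^(1/2) = 4.59 × 10^-15 M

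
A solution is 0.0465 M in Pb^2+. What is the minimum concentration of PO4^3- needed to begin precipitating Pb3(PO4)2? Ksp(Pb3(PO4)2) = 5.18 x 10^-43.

[PO4^3-] ≈ 7.18 × 10^-20 M

Pb3(PO4)2(s) ⇌ 3 Pb^2+(aq) + 2 PO4^3-(aq)
Ksp = [Pb^2+]^3[PO4^3-]^2
Precipitation begins when Q = Ksp. With [Pb^2+] = 0.0465 M:
5.18 x 10^-43 = (0.0465)^3 × [PO4^3-]^2
[PO4^3-] = (5.18 x 10^-43 / 1.005 × 10^-4)^(1/2) = 7.18 × 10^-20 M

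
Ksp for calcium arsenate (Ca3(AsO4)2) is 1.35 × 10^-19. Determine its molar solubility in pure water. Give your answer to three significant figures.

Ca3(AsO4)2(s) ⇌ 3 Ca^2+(aq) + 2 AsO4^3-(aq)
Ksp = [Ca^2+]^3[AsO4^3-]^2
If s mol/L of Ca3(AsO4)2 dissolves, [Ca^2+] = 3s and [AsO4^3-] = 2s.
Substituting: Ksp = (3s)^3(2s)^2 = 108s^5
Solving, s = (1.35 × 10^-19/108)^(1/5) = 6.60 x 10^-5 M

s ≈ 6.60 × 10^-5 M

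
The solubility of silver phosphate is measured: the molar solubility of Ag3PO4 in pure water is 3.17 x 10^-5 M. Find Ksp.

Ag3PO4(s) ⇌ 3 Ag^+ + PO4^3-
With molar solubility s: [Ag^+] = 3s, [PO4^3-] = s.
Ksp = [Ag^+]^3[PO4^3-]
Substituting: Ksp = (3s)^3s = 27s^4
With s = 3.17 × 10^-5: Ksp = 2.73 × 10^-17

Ksp = 2.73 x 10^-17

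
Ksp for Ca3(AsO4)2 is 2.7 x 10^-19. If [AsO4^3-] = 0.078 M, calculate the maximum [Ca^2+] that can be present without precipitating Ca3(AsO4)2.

Ca3(AsO4)2(s) ⇌ 3 Ca^2+ + 2 AsO4^3-
Ksp = [Ca^2+]^3[AsO4^3-]^2
Precipitation begins when Q = Ksp. With [AsO4^3-] = 0.078 M:
2.7 x 10^-19 = (0.078)^2 × [Ca^2+]^3
[Ca^2+] = (2.7 x 10^-19 / 6.08 x 10^-3)^(1/3) = 3.5 × 10^-6 M

[Ca^2+] ≈ 3.5 × 10^-6 M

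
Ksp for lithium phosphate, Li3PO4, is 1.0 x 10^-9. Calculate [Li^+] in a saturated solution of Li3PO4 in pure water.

Li3PO4(s) ⇌ 3 Li^+ + PO4^3-
Ksp = [Li^+]^3[PO4^3-]
With molar solubility s: [Li^+] = 3s, [PO4^3-] = s.
So Ksp = (3s)^3 × s = 27s^4
s^4 = 1.0 x 10^-9 / 27, so s = 2.47 × 10^-3 M
[Li^+] = 3s = 7.4 × 10^-3 M

[Li^+] ≈ 7.4 x 10^-3 M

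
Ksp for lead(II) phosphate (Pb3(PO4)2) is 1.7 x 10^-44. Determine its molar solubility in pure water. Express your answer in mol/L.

6.9 × 10^-10 M

Pb3(PO4)2(s) <=> 3 Pb^2+(aq) + 2 PO4^3-(aq)
Ksp = [Pb^2+]^3[PO4^3-]^2
Let s = molar solubility. Then [Pb^2+] = 3s and [PO4^3-] = 2s.
Ksp = (3s)^3(2s)^2 = 108s^5
s^5 = 1.7 x 10^-44 / 108, so s = 6.9 × 10^-10 M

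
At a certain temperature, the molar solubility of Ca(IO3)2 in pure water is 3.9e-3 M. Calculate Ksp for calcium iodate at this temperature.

2.4 × 10^-7

Ca(IO3)2(s) ⇌ Ca^2+ + 2 IO3^-
Let s = molar solubility. Then [Ca^2+] = s and [IO3^-] = 2s.
Ksp = [Ca^2+][IO3^-]^2
So Ksp = s × (2s)^2 = 4s^3
Ksp = 4 × (3.9 × 10^-3)^3 = 2.4 × 10^-7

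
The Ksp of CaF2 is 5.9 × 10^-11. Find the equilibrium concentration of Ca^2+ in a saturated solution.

CaF2(s) ⇌ Ca^2+ + 2 F^-
Ksp = [Ca^2+][F^-]^2
Let s = molar solubility. Then [Ca^2+] = s and [F^-] = 2s.
Substituting: Ksp = s(2s)^2 = 4s^3
s = (5.9 × 10^-11 / 4)^(1/3) = 2.45 × 10^-4 M
[Ca^2+] = s = 2.5 × 10^-4 M

[Ca^2+] ≈ 2.5 × 10^-4 M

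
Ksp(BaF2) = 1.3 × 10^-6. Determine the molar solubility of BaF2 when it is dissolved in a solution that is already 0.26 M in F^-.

s = 1.9 × 10^-5 M

BaF2(s) <=> Ba^2+(aq) + 2 F^-(aq)
Ksp = [Ba^2+][F^-]^2
Let s be the molar solubility in this solution. [Ba^2+] = s, [F^-] = 0.26 + 2s ≈ 0.26 (common-ion effect: F^- is already 0.26 M).
Ksp ≈ s × (0.26)^2
s = 1.9 × 10^-5 M
Check: 2s = 3.8 x 10^-5 ≪ 0.26, so the approximation is valid.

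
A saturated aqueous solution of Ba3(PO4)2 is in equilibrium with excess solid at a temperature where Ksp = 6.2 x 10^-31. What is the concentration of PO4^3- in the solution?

Ba3(PO4)2(s) <=> 3 Ba^2+(aq) + 2 PO4^3-(aq)
Ksp = [Ba^2+]^3[PO4^3-]^2
Let s = molar solubility. Then [Ba^2+] = 3s and [PO4^3-] = 2s.
So Ksp = (3s)^3 × (2s)^2 = 108s^5
Solving, s = (6.2 x 10^-31/108)^(1/5) = 3.56 × 10^-7 M
[PO4^3-] = 2s = 7.1 × 10^-7 M

7.1e-7 M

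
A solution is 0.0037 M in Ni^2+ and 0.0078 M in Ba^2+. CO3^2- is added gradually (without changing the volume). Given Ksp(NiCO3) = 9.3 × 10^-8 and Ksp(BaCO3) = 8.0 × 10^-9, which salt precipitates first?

BaCO3

Each salt begins to precipitate when Q = Ksp, i.e. when [CO3^2-] reaches its threshold.
For NiCO3: 9.3 × 10^-8 = 0.0037 × [CO3^2-]  ⇒  [CO3^2-] = 2.5 x 10^-5 M.
For BaCO3: 8.0 × 10^-9 = 0.0078 × [CO3^2-]  ⇒  [CO3^2-] = 1.0 x 10^-6 M.
The salt with the lower threshold [CO3^2-] precipitates first: BaCO3.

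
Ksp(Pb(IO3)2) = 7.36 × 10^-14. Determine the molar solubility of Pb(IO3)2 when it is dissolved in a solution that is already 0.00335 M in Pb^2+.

Pb(IO3)2(s) ⇌ Pb^2+(aq) + 2 IO3^-(aq)
Ksp = [Pb^2+][IO3^-]^2
Let s = moles of Pb(IO3)2 that dissolve per litre. [Pb^2+] = 0.00335 + s ≈ 0.00335, [IO3^-] = 2s (Ksp is small, so little additional dissolves).
Ksp ≈ 0.00335 × (2s)^2
s = 2.34 x 10^-6 M
Check: s = 2.3 × 10^-6 ≪ 0.00335, so the approximation is valid.

s ≈ 2.34 × 10^-6 M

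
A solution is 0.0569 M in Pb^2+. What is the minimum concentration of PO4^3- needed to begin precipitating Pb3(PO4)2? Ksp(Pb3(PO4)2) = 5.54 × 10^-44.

[PO4^3-] ≈ 1.73 x 10^-20 M

Pb3(PO4)2(s) <=> 3 Pb^2+(aq) + 2 PO4^3-(aq)
Ksp = [Pb^2+]^3[PO4^3-]^2
Precipitation begins when Q = Ksp. With [Pb^2+] = 0.0569 M:
5.54 × 10^-44 = (0.0569)^3 × [PO4^3-]^2
[PO4^3-] = (5.54 × 10^-44 / 1.842 × 10^-4)^(1/2) = 1.73 x 10^-20 M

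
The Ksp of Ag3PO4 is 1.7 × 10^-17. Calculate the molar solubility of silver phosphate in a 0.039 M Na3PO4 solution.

s = 2.5 x 10^-6 M

Ag3PO4(s) ⇌ 3 Ag^+ + PO4^3-
Ksp = [Ag^+]^3[PO4^3-]
If s mol/L dissolves here, [Ag^+] = 3s, [PO4^3-] = 0.039 + s ≈ 0.039 (common-ion effect: PO4^3- is already 0.039 M).
Ksp ≈ (3s)^3 × 0.039
s = 2.5 x 10^-6 M
Check: s = 2.5 × 10^-6 ≪ 0.039, so the approximation is valid.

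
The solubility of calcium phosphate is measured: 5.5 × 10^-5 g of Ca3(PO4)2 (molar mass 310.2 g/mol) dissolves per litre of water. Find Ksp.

1.9 × 10^-32

Molar solubility s = (5.5 × 10^-5 g/L) / (310.2 g/mol) = 1.77 × 10^-7 M.
Ca3(PO4)2(s) ⇌ 3 Ca^2+(aq) + 2 PO4^3-(aq)
If s mol/L of Ca3(PO4)2 dissolves, [Ca^2+] = 3s and [PO4^3-] = 2s.
Ksp = [Ca^2+]^3[PO4^3-]^2
Substituting: Ksp = (3s)^3(2s)^2 = 108s^5
Ksp = 108 × (1.77 × 10^-7)^5 = 1.9 × 10^-32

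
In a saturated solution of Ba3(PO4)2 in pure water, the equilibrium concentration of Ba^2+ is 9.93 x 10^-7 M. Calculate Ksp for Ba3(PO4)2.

Ba3(PO4)2(s) ⇌ 3 Ba^2+(aq) + 2 PO4^3-(aq)
Stoichiometry gives [PO4^3-] = (2/3)[Ba^2+] = 6.620 x 10^-7 M.
Ksp = [Ba^2+]^3[PO4^3-]^2
Ksp = (9.93 × 10^-7)^3 × (6.620 x 10^-7)^2 = 4.29 x 10^-31

4.29 × 10^-31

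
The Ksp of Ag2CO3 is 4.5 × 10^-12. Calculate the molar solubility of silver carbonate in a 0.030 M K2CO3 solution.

Ag2CO3(s) ⇌ 2 Ag^+(aq) + CO3^2-(aq)
Ksp = [Ag^+]^2[CO3^2-]
Let s = moles of Ag2CO3 that dissolve per litre. [Ag^+] = 2s, [CO3^2-] = 0.030 + s ≈ 0.030 (Ksp is small, so little additional dissolves).
Ksp ≈ (2s)^2 × 0.030
s = 6.1 × 10^-6 M
Check: s = 6.1 × 10^-6 ≪ 0.030, so the approximation is valid.

s = 6.1e-6 M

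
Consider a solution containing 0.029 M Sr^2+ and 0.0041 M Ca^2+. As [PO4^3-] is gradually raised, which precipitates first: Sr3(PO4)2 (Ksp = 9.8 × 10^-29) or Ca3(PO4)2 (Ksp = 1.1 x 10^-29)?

Precipitation of each salt starts when its ion product equals its Ksp.
For Sr3(PO4)2: 9.8 × 10^-29 = (0.029)^3 × [PO4^3-]^2  ⇒  [PO4^3-] = 2.0 x 10^-12 M.
For Ca3(PO4)2: 1.1 x 10^-29 = (0.0041)^3 × [PO4^3-]^2  ⇒  [PO4^3-] = 1.3 × 10^-11 M.
The salt with the lower threshold [PO4^3-] precipitates first: Sr3(PO4)2.

Sr3(PO4)2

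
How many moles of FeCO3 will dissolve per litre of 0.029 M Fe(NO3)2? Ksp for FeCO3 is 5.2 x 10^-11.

1.8 × 10^-9 M

FeCO3(s) ⇌ Fe^2+ + CO3^2-
Ksp = [Fe^2+][CO3^2-]
Let s be the molar solubility in this solution. [Fe^2+] = 0.029 + s ≈ 0.029, [CO3^2-] = s (since Fe^2+ from Fe(NO3)2 dominates).
Ksp ≈ 0.029 × s
s = 1.8 × 10^-9 M
Check: s = 1.8 x 10^-9 ≪ 0.029, so the approximation is valid.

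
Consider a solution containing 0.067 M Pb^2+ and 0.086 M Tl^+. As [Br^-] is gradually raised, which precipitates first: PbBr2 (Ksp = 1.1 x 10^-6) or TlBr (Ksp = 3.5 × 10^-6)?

Each salt begins to precipitate when Q = Ksp, i.e. when [Br^-] reaches its threshold.
For PbBr2: 1.1 x 10^-6 = 0.067 × [Br^-]^2  ⇒  [Br^-] = 4.1 × 10^-3 M.
For TlBr: 3.5 × 10^-6 = 0.086 × [Br^-]  ⇒  [Br^-] = 4.1 × 10^-5 M.
The salt with the lower threshold [Br^-] precipitates first: TlBr.

TlBr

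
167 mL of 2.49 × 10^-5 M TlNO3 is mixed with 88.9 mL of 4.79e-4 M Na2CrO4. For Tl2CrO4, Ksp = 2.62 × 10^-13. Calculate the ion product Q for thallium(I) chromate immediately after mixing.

Q = 4.39e-14

Total volume = 167 + 88.9 = 255.9 mL.
[Tl^+] = 2.49 × 10^-5 × (167/255.9) = 1.625 × 10^-5 M
[CrO4^2-] = 4.79 × 10^-4 × (88.9/255.9) = 1.664 × 10^-4 M
Tl2CrO4(s) ⇌ 2 Tl^+(aq) + CrO4^2-(aq), so Q = [Tl^+]^2[CrO4^2-]
Q = (1.625 × 10^-5)^2(1.664 × 10^-4) = 4.39 x 10^-14
Q < Ksp, so no precipitate of Tl2CrO4 forms.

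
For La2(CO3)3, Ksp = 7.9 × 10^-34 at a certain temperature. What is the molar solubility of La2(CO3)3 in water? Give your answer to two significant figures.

La2(CO3)3(s) ⇌ 2 La^3+(aq) + 3 CO3^2-(aq)
Ksp = [La^3+]^2[CO3^2-]^3
With molar solubility s: [La^3+] = 2s, [CO3^2-] = 3s.
Ksp = (2s)^2(3s)^3 = 108s^5
s^5 = 7.9 × 10^-34 / 108, so s = 9.4 x 10^-8 M

s = 9.4e-8 M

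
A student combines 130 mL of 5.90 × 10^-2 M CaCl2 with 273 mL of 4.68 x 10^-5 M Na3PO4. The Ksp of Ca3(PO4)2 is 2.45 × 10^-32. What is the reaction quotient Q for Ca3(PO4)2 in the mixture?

Q ≈ 6.93 × 10^-15

Total volume = 130 + 273 = 403 mL.
[Ca^2+] = 5.90 x 10^-2 × (130/403) = 1.903 × 10^-2 M
[PO4^3-] = 4.68 × 10^-5 × (273/403) = 3.170 × 10^-5 M
Ca3(PO4)2(s) ⇌ 3 Ca^2+ + 2 PO4^3-, so Q = [Ca^2+]^3[PO4^3-]^2
Q = (1.903 × 10^-2)^3(3.170 × 10^-5)^2 = 6.93 × 10^-15
Q > Ksp, so Ca3(PO4)2 will precipitate.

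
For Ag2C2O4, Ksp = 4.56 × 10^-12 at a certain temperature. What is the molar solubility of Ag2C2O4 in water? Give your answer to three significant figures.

Ag2C2O4(s) <=> 2 Ag^+(aq) + C2O4^2-(aq)
Ksp = [Ag^+]^2[C2O4^2-]
For each mole of Ag2C2O4 that dissolves: [Ag^+] = 2s, [C2O4^2-] = s.
Ksp = (2s)^2s = 4s^3
Solving, s = (4.56 × 10^-12/4)^(1/3) = 1.04 × 10^-4 M

1.04e-4 M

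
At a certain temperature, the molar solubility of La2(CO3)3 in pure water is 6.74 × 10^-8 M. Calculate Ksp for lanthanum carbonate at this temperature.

Ksp ≈ 1.50e-34

La2(CO3)3(s) ⇌ 2 La^3+ + 3 CO3^2-
Let s = molar solubility. Then [La^3+] = 2s and [CO3^2-] = 3s.
Ksp = [La^3+]^2[CO3^2-]^3
Substituting: Ksp = (2s)^2(3s)^3 = 108s^5
With s = 6.74 x 10^-8: Ksp = 1.50 × 10^-34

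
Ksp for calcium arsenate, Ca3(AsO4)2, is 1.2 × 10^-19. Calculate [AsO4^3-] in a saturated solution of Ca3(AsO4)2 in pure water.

[AsO4^3-] = 1.3 × 10^-4 M

Ca3(AsO4)2(s) <=> 3 Ca^2+ + 2 AsO4^3-
Ksp = [Ca^2+]^3[AsO4^3-]^2
For each mole of Ca3(AsO4)2 that dissolves: [Ca^2+] = 3s, [AsO4^3-] = 2s.
So Ksp = (3s)^3 × (2s)^2 = 108s^5
s^5 = 1.2 × 10^-19 / 108, so s = 6.44 × 10^-5 M
[AsO4^3-] = 2s = 1.3 × 10^-4 M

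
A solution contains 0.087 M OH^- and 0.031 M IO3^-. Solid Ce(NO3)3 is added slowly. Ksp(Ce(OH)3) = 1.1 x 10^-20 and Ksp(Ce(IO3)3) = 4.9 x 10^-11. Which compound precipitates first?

Precipitation of each salt starts when its ion product equals its Ksp.
For Ce(OH)3: 1.1 x 10^-20 = (0.087)^3 × [Ce^3+]  ⇒  [Ce^3+] = 1.7 x 10^-17 M.
For Ce(IO3)3: 4.9 x 10^-11 = (0.031)^3 × [Ce^3+]  ⇒  [Ce^3+] = 1.6 x 10^-6 M.
The salt with the lower threshold [Ce^3+] precipitates first: Ce(OH)3.

Ce(OH)3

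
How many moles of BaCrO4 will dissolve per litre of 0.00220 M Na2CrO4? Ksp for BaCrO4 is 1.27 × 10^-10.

BaCrO4(s) ⇌ Ba^2+ + CrO4^2-
Ksp = [Ba^2+][CrO4^2-]
Let s be the molar solubility in this solution. [Ba^2+] = s, [CrO4^2-] = 0.00220 + s ≈ 0.00220 (common-ion effect: CrO4^2- is already 0.00220 M).
Ksp ≈ s × 0.00220
s = 5.77 × 10^-8 M
Check: s = 5.8 × 10^-8 ≪ 0.00220, so the approximation is valid.

s ≈ 5.77 x 10^-8 M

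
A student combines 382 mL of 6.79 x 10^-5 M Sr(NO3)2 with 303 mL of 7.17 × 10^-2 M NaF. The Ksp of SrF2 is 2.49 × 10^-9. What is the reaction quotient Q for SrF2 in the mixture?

Total volume = 382 + 303 = 685 mL.
[Sr^2+] = 6.79 × 10^-5 × (382/685) = 3.787 × 10^-5 M
[F^-] = 7.17 × 10^-2 × (303/685) = 3.172 × 10^-2 M
SrF2(s) ⇌ Sr^2+(aq) + 2 F^-(aq), so Q = [Sr^2+][F^-]^2
Q = (3.787 x 10^-5)(3.172 × 10^-2)^2 = 3.81 x 10^-8
Q > Ksp, so SrF2 will precipitate.

3.81 × 10^-8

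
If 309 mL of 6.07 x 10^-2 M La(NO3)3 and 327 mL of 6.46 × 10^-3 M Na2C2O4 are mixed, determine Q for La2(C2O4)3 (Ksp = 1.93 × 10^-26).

Total volume = 309 + 327 = 636 mL.
[La^3+] = 6.07 × 10^-2 × (309/636) = 2.949 × 10^-2 M
[C2O4^2-] = 6.46 x 10^-3 × (327/636) = 3.321 × 10^-3 M
La2(C2O4)3(s) <=> 2 La^3+(aq) + 3 C2O4^2-(aq), so Q = [La^3+]^2[C2O4^2-]^3
Q = (2.949 × 10^-2)^2(3.321 × 10^-3)^3 = 3.19 × 10^-11
Q > Ksp, so La2(C2O4)3 will precipitate.

3.19 × 10^-11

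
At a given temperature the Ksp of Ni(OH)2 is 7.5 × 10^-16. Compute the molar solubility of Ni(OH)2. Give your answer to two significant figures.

Ni(OH)2(s) ⇌ Ni^2+(aq) + 2 OH^-(aq)
Ksp = [Ni^2+][OH^-]^2
Let s = molar solubility. Then [Ni^2+] = s and [OH^-] = 2s.
So Ksp = s × (2s)^2 = 4s^3
s^3 = 7.5 × 10^-16 / 4, so s = 5.7 × 10^-6 M

s ≈ 5.7e-6 M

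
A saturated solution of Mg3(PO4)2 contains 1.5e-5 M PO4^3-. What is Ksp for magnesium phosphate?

Mg3(PO4)2(s) ⇌ 3 Mg^2+ + 2 PO4^3-
Stoichiometry gives [Mg^2+] = (3/2)[PO4^3-] = 2.25 × 10^-5 M.
Ksp = [Mg^2+]^3[PO4^3-]^2
Ksp = (2.25 × 10^-5)^3 × (1.5 × 10^-5)^2 = 2.6 × 10^-24

2.6 × 10^-24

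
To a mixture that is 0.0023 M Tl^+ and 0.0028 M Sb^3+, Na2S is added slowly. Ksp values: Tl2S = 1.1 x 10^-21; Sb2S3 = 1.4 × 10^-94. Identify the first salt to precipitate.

Each salt begins to precipitate when Q = Ksp, i.e. when [S^2-] reaches its threshold.
For Tl2S: 1.1 x 10^-21 = (0.0023)^2 × [S^2-]  ⇒  [S^2-] = 2.1 x 10^-16 M.
For Sb2S3: 1.4 × 10^-94 = (0.0028)^2 × [S^2-]^3  ⇒  [S^2-] = 2.6 x 10^-30 M.
The salt with the lower threshold [S^2-] precipitates first: Sb2S3.

Sb2S3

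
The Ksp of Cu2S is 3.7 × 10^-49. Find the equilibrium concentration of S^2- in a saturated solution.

4.5 × 10^-17 M

Cu2S(s) ⇌ 2 Cu^+(aq) + S^2-(aq)
Ksp = [Cu^+]^2[S^2-]
If s mol/L of Cu2S dissolves, [Cu^+] = 2s and [S^2-] = s.
Ksp = (2s)^2s = 4s^3
s = (3.7 × 10^-49 / 4)^(1/3) = 4.52 x 10^-17 M
[S^2-] = s = 4.5 × 10^-17 M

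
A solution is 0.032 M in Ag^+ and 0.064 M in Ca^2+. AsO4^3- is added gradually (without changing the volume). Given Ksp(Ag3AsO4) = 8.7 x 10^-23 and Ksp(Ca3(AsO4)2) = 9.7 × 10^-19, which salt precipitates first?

Precipitation of each salt starts when its ion product equals its Ksp.
For Ag3AsO4: 8.7 x 10^-23 = (0.032)^3 × [AsO4^3-]  ⇒  [AsO4^3-] = 2.7 × 10^-18 M.
For Ca3(AsO4)2: 9.7 × 10^-19 = (0.064)^3 × [AsO4^3-]^2  ⇒  [AsO4^3-] = 6.1 x 10^-8 M.
The salt with the lower threshold [AsO4^3-] precipitates first: Ag3AsO4.

Ag3AsO4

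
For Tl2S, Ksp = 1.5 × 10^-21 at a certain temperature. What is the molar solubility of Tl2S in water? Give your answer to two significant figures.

s ≈ 7.2 × 10^-8 M

Tl2S(s) <=> 2 Tl^+(aq) + S^2-(aq)
Ksp = [Tl^+]^2[S^2-]
With molar solubility s: [Tl^+] = 2s, [S^2-] = s.
Ksp = (2s)^2s = 4s^3
s = (1.5 × 10^-21 / 4)^(1/3) = 7.2 × 10^-8 M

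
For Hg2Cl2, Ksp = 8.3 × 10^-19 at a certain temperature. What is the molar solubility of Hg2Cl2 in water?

Hg2Cl2(s) <=> Hg2^2+(aq) + 2 Cl^-(aq)
Ksp = [Hg2^2+][Cl^-]^2
With molar solubility s: [Hg2^2+] = s, [Cl^-] = 2s.
Substituting: Ksp = s(2s)^2 = 4s^3
Solving, s = (8.3 × 10^-19/4)^(1/3) = 5.9 x 10^-7 M

s = 5.9e-7 M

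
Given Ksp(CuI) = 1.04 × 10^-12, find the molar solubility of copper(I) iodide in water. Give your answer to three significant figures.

s ≈ 1.02e-6 M

CuI(s) ⇌ Cu^+(aq) + I^-(aq)
Ksp = [Cu^+][I^-]
With molar solubility s: [Cu^+] = s, [I^-] = s.
Ksp = s × s = s^2
s = (1.04 × 10^-12)^(1/2) = 1.02 × 10^-6 M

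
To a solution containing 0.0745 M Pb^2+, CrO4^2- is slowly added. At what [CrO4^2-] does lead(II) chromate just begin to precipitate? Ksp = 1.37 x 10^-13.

[CrO4^2-] ≈ 1.84 × 10^-12 M

PbCrO4(s) ⇌ Pb^2+(aq) + CrO4^2-(aq)
Ksp = [Pb^2+][CrO4^2-]
Precipitation begins when Q = Ksp. With [Pb^2+] = 0.0745 M:
1.37 x 10^-13 = (0.0745) × [CrO4^2-]
[CrO4^2-] = (1.37 x 10^-13 / 7.45 × 10^-2) = 1.84 x 10^-12 M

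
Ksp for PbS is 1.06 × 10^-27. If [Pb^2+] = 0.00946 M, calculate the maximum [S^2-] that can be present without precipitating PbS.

[S^2-] = 1.12 × 10^-25 M

PbS(s) ⇌ Pb^2+ + S^2-
Ksp = [Pb^2+][S^2-]
Precipitation begins when Q = Ksp. With [Pb^2+] = 0.00946 M:
1.06 × 10^-27 = (0.00946) × [S^2-]
[S^2-] = (1.06 × 10^-27 / 9.46 × 10^-3) = 1.12 x 10^-25 M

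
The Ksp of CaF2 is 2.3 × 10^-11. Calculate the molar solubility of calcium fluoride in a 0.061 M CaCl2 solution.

CaF2(s) ⇌ Ca^2+ + 2 F^-
Ksp = [Ca^2+][F^-]^2
If s mol/L dissolves here, [Ca^2+] = 0.061 + s ≈ 0.061, [F^-] = 2s (common-ion effect: Ca^2+ is already 0.061 M).
Ksp ≈ 0.061 × (2s)^2
s = 9.7 × 10^-6 M
Check: s = 9.7 × 10^-6 ≪ 0.061, so the approximation is valid.

s = 9.7 × 10^-6 M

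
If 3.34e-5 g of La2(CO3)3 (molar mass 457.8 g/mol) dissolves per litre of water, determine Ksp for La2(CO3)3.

Ksp ≈ 2.23 × 10^-34

Molar solubility s = (3.34 × 10^-5 g/L) / (457.8 g/mol) = 7.296 × 10^-8 M.
La2(CO3)3(s) ⇌ 2 La^3+(aq) + 3 CO3^2-(aq)
Let s = molar solubility. Then [La^3+] = 2s and [CO3^2-] = 3s.
Ksp = [La^3+]^2[CO3^2-]^3
Ksp = (2s)^2(3s)^3 = 108s^5
Ksp = 108 × (7.296 x 10^-8)^5 = 2.23 x 10^-34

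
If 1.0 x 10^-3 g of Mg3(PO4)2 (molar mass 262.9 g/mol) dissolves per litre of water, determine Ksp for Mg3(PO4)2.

Molar solubility s = (1.0 × 10^-3 g/L) / (262.9 g/mol) = 3.80 x 10^-6 M.
Mg3(PO4)2(s) ⇌ 3 Mg^2+ + 2 PO4^3-
If s mol/L of Mg3(PO4)2 dissolves, [Mg^2+] = 3s and [PO4^3-] = 2s.
Ksp = [Mg^2+]^3[PO4^3-]^2
Ksp = (3s)^3(2s)^2 = 108s^5
With s = 3.80 × 10^-6: Ksp = 8.6 × 10^-26

8.6e-26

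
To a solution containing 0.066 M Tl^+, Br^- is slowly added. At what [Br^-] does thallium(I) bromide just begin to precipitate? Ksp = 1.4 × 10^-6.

TlBr(s) ⇌ Tl^+ + Br^-
Ksp = [Tl^+][Br^-]
Precipitation begins when Q = Ksp. With [Tl^+] = 0.066 M:
1.4 × 10^-6 = (0.066) × [Br^-]
[Br^-] = (1.4 × 10^-6 / 6.6 × 10^-2) = 2.1 × 10^-5 M

2.1 x 10^-5 M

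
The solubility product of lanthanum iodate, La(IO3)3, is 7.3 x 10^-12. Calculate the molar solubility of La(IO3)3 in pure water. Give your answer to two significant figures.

7.2 × 10^-4 M

La(IO3)3(s) ⇌ La^3+(aq) + 3 IO3^-(aq)
Ksp = [La^3+][IO3^-]^3
If s mol/L of La(IO3)3 dissolves, [La^3+] = s and [IO3^-] = 3s.
Ksp = s(3s)^3 = 27s^4
Solving, s = (7.3 x 10^-12/27)^(1/4) = 7.2 x 10^-4 M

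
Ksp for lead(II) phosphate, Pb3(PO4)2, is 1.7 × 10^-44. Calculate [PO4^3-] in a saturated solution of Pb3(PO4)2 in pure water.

1.4 x 10^-9 M

Pb3(PO4)2(s) ⇌ 3 Pb^2+ + 2 PO4^3-
Ksp = [Pb^2+]^3[PO4^3-]^2
If s mol/L of Pb3(PO4)2 dissolves, [Pb^2+] = 3s and [PO4^3-] = 2s.
So Ksp = (3s)^3 × (2s)^2 = 108s^5
Solving, s = (1.7 × 10^-44/108)^(1/5) = 6.91 × 10^-10 M
[PO4^3-] = 2s = 1.4 x 10^-9 M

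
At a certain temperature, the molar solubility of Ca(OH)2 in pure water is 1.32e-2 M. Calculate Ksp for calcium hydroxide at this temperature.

9.20 x 10^-6

Ca(OH)2(s) <=> Ca^2+ + 2 OH^-
For each mole of Ca(OH)2 that dissolves: [Ca^2+] = s, [OH^-] = 2s.
Ksp = [Ca^2+][OH^-]^2
Ksp = s(2s)^2 = 4s^3
With s = 1.32 × 10^-2: Ksp = 9.20 x 10^-6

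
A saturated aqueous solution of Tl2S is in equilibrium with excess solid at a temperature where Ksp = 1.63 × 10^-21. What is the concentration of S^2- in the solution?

Tl2S(s) ⇌ 2 Tl^+ + S^2-
Ksp = [Tl^+]^2[S^2-]
If s mol/L of Tl2S dissolves, [Tl^+] = 2s and [S^2-] = s.
So Ksp = (2s)^2 × s = 4s^3
s = (1.63 × 10^-21 / 4)^(1/3) = 7.414 x 10^-8 M
[S^2-] = s = 7.41 × 10^-8 M

[S^2-] = 7.41 x 10^-8 M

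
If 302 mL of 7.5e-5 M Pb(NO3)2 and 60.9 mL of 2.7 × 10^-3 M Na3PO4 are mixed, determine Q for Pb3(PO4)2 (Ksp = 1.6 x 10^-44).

Q = 5.0e-20

Total volume = 302 + 60.9 = 362.9 mL.
[Pb^2+] = 7.5 × 10^-5 × (302/362.9) = 6.24 × 10^-5 M
[PO4^3-] = 2.7 × 10^-3 × (60.9/362.9) = 4.53 × 10^-4 M
Pb3(PO4)2(s) ⇌ 3 Pb^2+(aq) + 2 PO4^3-(aq), so Q = [Pb^2+]^3[PO4^3-]^2
Q = (6.24 x 10^-5)^3(4.53 × 10^-4)^2 = 5.0 x 10^-20
Q > Ksp, so Pb3(PO4)2 will precipitate.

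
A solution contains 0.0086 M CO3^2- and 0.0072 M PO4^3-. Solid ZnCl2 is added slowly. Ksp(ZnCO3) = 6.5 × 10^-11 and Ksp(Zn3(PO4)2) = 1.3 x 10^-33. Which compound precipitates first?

Precipitation of each salt starts when its ion product equals its Ksp.
For ZnCO3: 6.5 × 10^-11 = 0.0086 × [Zn^2+]  ⇒  [Zn^2+] = 7.6 × 10^-9 M.
For Zn3(PO4)2: 1.3 x 10^-33 = (0.0072)^2 × [Zn^2+]^3  ⇒  [Zn^2+] = 2.9 × 10^-10 M.
The salt with the lower threshold [Zn^2+] precipitates first: Zn3(PO4)2.

Zn3(PO4)2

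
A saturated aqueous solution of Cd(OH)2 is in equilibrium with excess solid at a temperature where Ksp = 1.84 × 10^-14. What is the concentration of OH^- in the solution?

[OH^-] = 3.33e-5 M

Cd(OH)2(s) <=> Cd^2+ + 2 OH^-
Ksp = [Cd^2+][OH^-]^2
For each mole of Cd(OH)2 that dissolves: [Cd^2+] = s, [OH^-] = 2s.
Ksp = s(2s)^2 = 4s^3
s = (1.84 × 10^-14 / 4)^(1/3) = 1.663 x 10^-5 M
[OH^-] = 2s = 3.33 x 10^-5 M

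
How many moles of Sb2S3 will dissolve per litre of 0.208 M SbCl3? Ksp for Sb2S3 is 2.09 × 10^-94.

Sb2S3(s) ⇌ 2 Sb^3+(aq) + 3 S^2-(aq)
Ksp = [Sb^3+]^2[S^2-]^3
Let s be the molar solubility in this solution. [Sb^3+] = 0.208 + 2s ≈ 0.208, [S^2-] = 3s (since Sb^3+ from SbCl3 dominates).
Ksp ≈ (0.208)^2 × (3s)^3
s = 5.63 x 10^-32 M
Check: 2s = 1.1 × 10^-31 ≪ 0.208, so the approximation is valid.

s = 5.63 x 10^-32 M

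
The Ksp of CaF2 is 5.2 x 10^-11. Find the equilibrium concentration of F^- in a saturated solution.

CaF2(s) <=> Ca^2+ + 2 F^-
Ksp = [Ca^2+][F^-]^2
If s mol/L of CaF2 dissolves, [Ca^2+] = s and [F^-] = 2s.
Substituting: Ksp = s(2s)^2 = 4s^3
s = (5.2 x 10^-11 / 4)^(1/3) = 2.35 × 10^-4 M
[F^-] = 2s = 4.7 x 10^-4 M

[F^-] ≈ 4.7e-4 M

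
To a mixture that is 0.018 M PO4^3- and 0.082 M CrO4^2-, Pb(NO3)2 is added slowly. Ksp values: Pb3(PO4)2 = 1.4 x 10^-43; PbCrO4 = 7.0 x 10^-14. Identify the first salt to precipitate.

Precipitation of each salt starts when its ion product equals its Ksp.
For Pb3(PO4)2: 1.4 x 10^-43 = (0.018)^2 × [Pb^2+]^3  ⇒  [Pb^2+] = 7.6 × 10^-14 M.
For PbCrO4: 7.0 x 10^-14 = 0.082 × [Pb^2+]  ⇒  [Pb^2+] = 8.5 × 10^-13 M.
The salt with the lower threshold [Pb^2+] precipitates first: Pb3(PO4)2.

Pb3(PO4)2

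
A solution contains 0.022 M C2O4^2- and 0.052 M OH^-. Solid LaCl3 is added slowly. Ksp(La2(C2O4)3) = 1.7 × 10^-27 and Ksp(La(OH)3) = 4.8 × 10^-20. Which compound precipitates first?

La(OH)3

Precipitation of each salt starts when its ion product equals its Ksp.
For La2(C2O4)3: 1.7 × 10^-27 = (0.022)^3 × [La^3+]^2  ⇒  [La^3+] = 1.3 × 10^-11 M.
For La(OH)3: 4.8 × 10^-20 = (0.052)^3 × [La^3+]  ⇒  [La^3+] = 3.4 x 10^-16 M.
The salt with the lower threshold [La^3+] precipitates first: La(OH)3.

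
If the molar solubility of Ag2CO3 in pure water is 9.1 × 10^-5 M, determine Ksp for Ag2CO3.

3.0e-12

Ag2CO3(s) <=> 2 Ag^+ + CO3^2-
With molar solubility s: [Ag^+] = 2s, [CO3^2-] = s.
Ksp = [Ag^+]^2[CO3^2-]
Ksp = (2s)^2s = 4s^3
With s = 9.1 × 10^-5: Ksp = 3.0 × 10^-12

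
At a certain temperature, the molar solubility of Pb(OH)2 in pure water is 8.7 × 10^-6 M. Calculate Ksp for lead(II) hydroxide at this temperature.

Pb(OH)2(s) ⇌ Pb^2+ + 2 OH^-
With molar solubility s: [Pb^2+] = s, [OH^-] = 2s.
Ksp = [Pb^2+][OH^-]^2
Ksp = s(2s)^2 = 4s^3
Ksp = 4 × (8.7 × 10^-6)^3 = 2.6 × 10^-15

2.6 × 10^-15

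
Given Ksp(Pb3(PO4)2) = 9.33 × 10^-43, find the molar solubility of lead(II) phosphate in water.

1.54 x 10^-9 M

Pb3(PO4)2(s) <=> 3 Pb^2+ + 2 PO4^3-
Ksp = [Pb^2+]^3[PO4^3-]^2
If s mol/L of Pb3(PO4)2 dissolves, [Pb^2+] = 3s and [PO4^3-] = 2s.
Ksp = (3s)^3(2s)^2 = 108s^5
s^5 = 9.33 × 10^-43 / 108, so s = 1.54 × 10^-9 M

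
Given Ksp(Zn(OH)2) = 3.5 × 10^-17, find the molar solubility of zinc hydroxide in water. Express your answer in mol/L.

Zn(OH)2(s) ⇌ Zn^2+(aq) + 2 OH^-(aq)
Ksp = [Zn^2+][OH^-]^2
Let s = molar solubility. Then [Zn^2+] = s and [OH^-] = 2s.
Substituting: Ksp = s(2s)^2 = 4s^3
s = (3.5 × 10^-17 / 4)^(1/3) = 2.1 × 10^-6 M

s = 2.1 × 10^-6 M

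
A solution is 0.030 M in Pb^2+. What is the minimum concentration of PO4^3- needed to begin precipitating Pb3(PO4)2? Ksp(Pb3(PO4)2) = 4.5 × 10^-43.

Pb3(PO4)2(s) <=> 3 Pb^2+(aq) + 2 PO4^3-(aq)
Ksp = [Pb^2+]^3[PO4^3-]^2
Precipitation begins when Q = Ksp. With [Pb^2+] = 0.030 M:
4.5 × 10^-43 = (0.030)^3 × [PO4^3-]^2
[PO4^3-] = (4.5 × 10^-43 / 2.70 × 10^-5)^(1/2) = 1.3 x 10^-19 M

1.3e-19 M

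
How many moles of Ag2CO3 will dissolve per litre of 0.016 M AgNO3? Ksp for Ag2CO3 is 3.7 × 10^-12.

Ag2CO3(s) <=> 2 Ag^+(aq) + CO3^2-(aq)
Ksp = [Ag^+]^2[CO3^2-]
Let s be the molar solubility in this solution. [Ag^+] = 0.016 + 2s ≈ 0.016, [CO3^2-] = s (common-ion effect: Ag^+ is already 0.016 M).
Ksp ≈ (0.016)^2 × s
s = 1.4 × 10^-8 M
Check: 2s = 2.9 x 10^-8 ≪ 0.016, so the approximation is valid.

1.4 × 10^-8 M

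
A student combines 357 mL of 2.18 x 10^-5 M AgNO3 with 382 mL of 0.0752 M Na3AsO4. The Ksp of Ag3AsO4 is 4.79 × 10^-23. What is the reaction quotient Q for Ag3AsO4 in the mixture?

Total volume = 357 + 382 = 739 mL.
[Ag^+] = 2.18 × 10^-5 × (357/739) = 1.053 × 10^-5 M
[AsO4^3-] = 7.52 × 10^-2 × (382/739) = 3.887 × 10^-2 M
Ag3AsO4(s) ⇌ 3 Ag^+ + AsO4^3-, so Q = [Ag^+]^3[AsO4^3-]
Q = (1.053 × 10^-5)^3(3.887 × 10^-2) = 4.54 × 10^-17
Q > Ksp, so Ag3AsO4 will precipitate.

Q ≈ 4.54 × 10^-17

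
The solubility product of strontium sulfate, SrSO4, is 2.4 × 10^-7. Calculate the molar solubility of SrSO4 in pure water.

s ≈ 4.9 x 10^-4 M

SrSO4(s) <=> Sr^2+ + SO4^2-
Ksp = [Sr^2+][SO4^2-]
For each mole of SrSO4 that dissolves: [Sr^2+] = s, [SO4^2-] = s.
Ksp = s^2
s = (2.4 × 10^-7)^(1/2) = 4.9 x 10^-4 M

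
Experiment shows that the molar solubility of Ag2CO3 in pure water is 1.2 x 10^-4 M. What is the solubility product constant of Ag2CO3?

Ksp ≈ 6.9e-12

Ag2CO3(s) ⇌ 2 Ag^+(aq) + CO3^2-(aq)
For each mole of Ag2CO3 that dissolves: [Ag^+] = 2s, [CO3^2-] = s.
Ksp = [Ag^+]^2[CO3^2-]
Ksp = (2s)^2s = 4s^3
With s = 1.2 x 10^-4: Ksp = 6.9 × 10^-12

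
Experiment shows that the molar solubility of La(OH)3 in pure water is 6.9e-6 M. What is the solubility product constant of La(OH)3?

La(OH)3(s) <=> La^3+ + 3 OH^-
If s mol/L of La(OH)3 dissolves, [La^3+] = s and [OH^-] = 3s.
Ksp = [La^3+][OH^-]^3
So Ksp = s × (3s)^3 = 27s^4
With s = 6.9 × 10^-6: Ksp = 6.1 x 10^-20

Ksp = 6.1e-20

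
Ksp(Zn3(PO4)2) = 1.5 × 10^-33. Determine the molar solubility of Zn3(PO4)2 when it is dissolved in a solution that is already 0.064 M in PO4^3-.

s ≈ 2.4 × 10^-11 M

Zn3(PO4)2(s) ⇌ 3 Zn^2+(aq) + 2 PO4^3-(aq)
Ksp = [Zn^2+]^3[PO4^3-]^2
If s mol/L dissolves here, [Zn^2+] = 3s, [PO4^3-] = 0.064 + 2s ≈ 0.064 (since the PO4^3- already present dominates).
Ksp ≈ (3s)^3 × (0.064)^2
s = 2.4 × 10^-11 M
Check: 2s = 4.8 x 10^-11 ≪ 0.064, so the approximation is valid.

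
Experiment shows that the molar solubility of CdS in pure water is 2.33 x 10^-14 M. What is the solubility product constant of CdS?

CdS(s) <=> Cd^2+ + S^2-
With molar solubility s: [Cd^2+] = s, [S^2-] = s.
Ksp = [Cd^2+][S^2-]
Ksp = s × s = s^2
With s = 2.33 × 10^-14: Ksp = 5.43 × 10^-28

Ksp ≈ 5.43e-28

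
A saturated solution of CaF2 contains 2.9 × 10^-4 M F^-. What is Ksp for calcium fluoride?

CaF2(s) ⇌ Ca^2+ + 2 F^-
Stoichiometry gives [Ca^2+] = (1/2)[F^-] = 1.45 x 10^-4 M.
Ksp = [Ca^2+][F^-]^2
Ksp = 1.45 × 10^-4 × (2.9 × 10^-4)^2 = 1.2 x 10^-11

1.2 × 10^-11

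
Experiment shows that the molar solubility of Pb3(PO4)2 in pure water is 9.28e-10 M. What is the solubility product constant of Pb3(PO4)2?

Pb3(PO4)2(s) <=> 3 Pb^2+ + 2 PO4^3-
With molar solubility s: [Pb^2+] = 3s, [PO4^3-] = 2s.
Ksp = [Pb^2+]^3[PO4^3-]^2
So Ksp = (3s)^3 × (2s)^2 = 108s^5
Ksp = 108 × (9.28 x 10^-10)^5 = 7.43 × 10^-44

7.43 x 10^-44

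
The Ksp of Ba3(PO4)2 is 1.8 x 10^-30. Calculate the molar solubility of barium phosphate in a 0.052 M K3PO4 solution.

Ba3(PO4)2(s) <=> 3 Ba^2+ + 2 PO4^3-
Ksp = [Ba^2+]^3[PO4^3-]^2
Let s = moles of Ba3(PO4)2 that dissolve per litre. [Ba^2+] = 3s, [PO4^3-] = 0.052 + 2s ≈ 0.052 (common-ion effect: PO4^3- is already 0.052 M).
Ksp ≈ (3s)^3 × (0.052)^2
s = 2.9 × 10^-10 M
Check: 2s = 5.8 × 10^-10 ≪ 0.052, so the approximation is valid.

2.9 × 10^-10 M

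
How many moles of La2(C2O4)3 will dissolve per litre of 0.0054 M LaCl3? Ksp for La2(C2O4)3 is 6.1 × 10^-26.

4.3 × 10^-8 M

La2(C2O4)3(s) <=> 2 La^3+ + 3 C2O4^2-
Ksp = [La^3+]^2[C2O4^2-]^3
Let s = moles of La2(C2O4)3 that dissolve per litre. [La^3+] = 0.0054 + 2s ≈ 0.0054, [C2O4^2-] = 3s (since La^3+ from LaCl3 dominates).
Ksp ≈ (0.0054)^2 × (3s)^3
s = 4.3 × 10^-8 M
Check: 2s = 8.5 × 10^-8 ≪ 0.0054, so the approximation is valid.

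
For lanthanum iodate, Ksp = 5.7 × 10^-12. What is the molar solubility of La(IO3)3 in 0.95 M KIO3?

La(IO3)3(s) ⇌ La^3+(aq) + 3 IO3^-(aq)
Ksp = [La^3+][IO3^-]^3
Let s be the molar solubility in this solution. [La^3+] = s, [IO3^-] = 0.95 + 3s ≈ 0.95 (since IO3^- from KIO3 dominates).
Ksp ≈ s × (0.95)^3
s = 6.6 × 10^-12 M
Check: 3s = 2.0 × 10^-11 ≪ 0.95, so the approximation is valid.

6.6e-12 M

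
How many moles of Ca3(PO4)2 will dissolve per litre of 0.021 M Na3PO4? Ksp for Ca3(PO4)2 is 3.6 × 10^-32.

Ca3(PO4)2(s) <=> 3 Ca^2+(aq) + 2 PO4^3-(aq)
Ksp = [Ca^2+]^3[PO4^3-]^2
If s mol/L dissolves here, [Ca^2+] = 3s, [PO4^3-] = 0.021 + 2s ≈ 0.021 (since PO4^3- from Na3PO4 dominates).
Ksp ≈ (3s)^3 × (0.021)^2
s = 1.4 x 10^-10 M
Check: 2s = 2.9 × 10^-10 ≪ 0.021, so the approximation is valid.

1.4 × 10^-10 M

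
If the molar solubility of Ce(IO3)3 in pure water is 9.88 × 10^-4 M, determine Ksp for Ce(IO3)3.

Ksp = 2.57e-11

Ce(IO3)3(s) <=> Ce^3+ + 3 IO3^-
With molar solubility s: [Ce^3+] = s, [IO3^-] = 3s.
Ksp = [Ce^3+][IO3^-]^3
So Ksp = s × (3s)^3 = 27s^4
Ksp = 27 × (9.88 x 10^-4)^4 = 2.57 × 10^-11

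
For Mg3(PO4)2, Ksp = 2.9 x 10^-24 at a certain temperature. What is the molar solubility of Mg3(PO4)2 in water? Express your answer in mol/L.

Mg3(PO4)2(s) ⇌ 3 Mg^2+ + 2 PO4^3-
Ksp = [Mg^2+]^3[PO4^3-]^2
For each mole of Mg3(PO4)2 that dissolves: [Mg^2+] = 3s, [PO4^3-] = 2s.
Substituting: Ksp = (3s)^3(2s)^2 = 108s^5
Solving, s = (2.9 x 10^-24/108)^(1/5) = 7.7 x 10^-6 M

s ≈ 7.7 × 10^-6 M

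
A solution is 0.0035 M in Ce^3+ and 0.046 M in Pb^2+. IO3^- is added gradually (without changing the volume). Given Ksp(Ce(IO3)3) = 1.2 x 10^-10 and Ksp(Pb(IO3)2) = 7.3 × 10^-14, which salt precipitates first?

Each salt begins to precipitate when Q = Ksp, i.e. when [IO3^-] reaches its threshold.
For Ce(IO3)3: 1.2 x 10^-10 = 0.0035 × [IO3^-]^3  ⇒  [IO3^-] = 3.2 x 10^-3 M.
For Pb(IO3)2: 7.3 × 10^-14 = 0.046 × [IO3^-]^2  ⇒  [IO3^-] = 1.3 x 10^-6 M.
The salt with the lower threshold [IO3^-] precipitates first: Pb(IO3)2.

Pb(IO3)2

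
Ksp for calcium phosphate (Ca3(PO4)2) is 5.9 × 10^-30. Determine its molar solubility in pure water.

Ca3(PO4)2(s) ⇌ 3 Ca^2+(aq) + 2 PO4^3-(aq)
Ksp = [Ca^2+]^3[PO4^3-]^2
For each mole of Ca3(PO4)2 that dissolves: [Ca^2+] = 3s, [PO4^3-] = 2s.
Ksp = (3s)^3(2s)^2 = 108s^5
Solving, s = (5.9 × 10^-30/108)^(1/5) = 5.6 × 10^-7 M

5.6 × 10^-7 M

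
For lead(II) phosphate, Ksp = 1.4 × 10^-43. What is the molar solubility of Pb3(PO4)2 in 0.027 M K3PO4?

Pb3(PO4)2(s) <=> 3 Pb^2+(aq) + 2 PO4^3-(aq)
Ksp = [Pb^2+]^3[PO4^3-]^2
Let s be the molar solubility in this solution. [Pb^2+] = 3s, [PO4^3-] = 0.027 + 2s ≈ 0.027 (common-ion effect: PO4^3- is already 0.027 M).
Ksp ≈ (3s)^3 × (0.027)^2
s = 1.9 × 10^-14 M
Check: 2s = 3.8 × 10^-14 ≪ 0.027, so the approximation is valid.

1.9 x 10^-14 M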